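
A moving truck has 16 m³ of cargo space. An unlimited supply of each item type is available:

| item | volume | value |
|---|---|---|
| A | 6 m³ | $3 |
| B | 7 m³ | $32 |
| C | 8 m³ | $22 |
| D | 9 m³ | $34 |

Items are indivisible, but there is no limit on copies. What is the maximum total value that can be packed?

$66

Best value-per-unit is B at 32/7; filling with it alone gives 2×32 = 64.
Optimal mix: 1×B + 1×D → volume 16, value 66.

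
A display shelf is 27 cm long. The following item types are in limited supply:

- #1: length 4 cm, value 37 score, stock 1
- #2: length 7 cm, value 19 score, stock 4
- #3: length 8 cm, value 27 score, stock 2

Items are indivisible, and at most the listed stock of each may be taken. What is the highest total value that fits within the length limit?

Top feasible selections:
- 1×#1 + 1×#2 + 2×#3: length 27, value 110
- 1×#1 + 2×#2 + 1×#3: length 26, value 102
- 1×#1 + 3×#2: length 25, value 94
Best: 110 score.

110 score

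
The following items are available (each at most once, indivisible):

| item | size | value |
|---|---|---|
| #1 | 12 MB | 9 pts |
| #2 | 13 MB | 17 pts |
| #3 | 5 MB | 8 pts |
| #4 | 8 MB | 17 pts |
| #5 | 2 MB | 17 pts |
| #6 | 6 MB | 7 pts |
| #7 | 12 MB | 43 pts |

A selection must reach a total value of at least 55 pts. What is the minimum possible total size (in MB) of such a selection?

14

Subsets with value ≥ 55, sorted by total size:
- #5+#7: size 14, value 60
- #3+#5+#7: size 19, value 68
- #5+#6+#7: size 20, value 67
- #4+#7: size 20, value 60
Minimum size: 14 MB.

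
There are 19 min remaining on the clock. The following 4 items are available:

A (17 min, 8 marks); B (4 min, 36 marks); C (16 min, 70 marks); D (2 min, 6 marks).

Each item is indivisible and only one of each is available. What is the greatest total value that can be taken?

This is a 0/1 knapsack; check combinations near the capacity.
- C+D: time 16+2=18, value 70+6=76
- C: time 16, value 70
- B+D: time 4+2=6, value 36+6=42
Best: 76 marks.

76 marks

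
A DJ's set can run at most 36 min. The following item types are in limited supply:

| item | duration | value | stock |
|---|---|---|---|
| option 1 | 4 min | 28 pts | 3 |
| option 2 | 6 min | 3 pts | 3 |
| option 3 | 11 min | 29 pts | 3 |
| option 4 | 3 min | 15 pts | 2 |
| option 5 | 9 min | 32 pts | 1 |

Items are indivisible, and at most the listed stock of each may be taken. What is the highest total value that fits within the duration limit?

160 pts

Best selections within duration 36 and stock limits:
- 3×option 1 + 1×option 3 + 1×option 4 + 1×option 5: duration 35, value 160
- 3×option 1 + 1×option 2 + 2×option 4 + 1×option 5: duration 33, value 149
- 2×option 1 + 1×option 3 + 2×option 4 + 1×option 5: duration 34, value 147
Best: 160 pts.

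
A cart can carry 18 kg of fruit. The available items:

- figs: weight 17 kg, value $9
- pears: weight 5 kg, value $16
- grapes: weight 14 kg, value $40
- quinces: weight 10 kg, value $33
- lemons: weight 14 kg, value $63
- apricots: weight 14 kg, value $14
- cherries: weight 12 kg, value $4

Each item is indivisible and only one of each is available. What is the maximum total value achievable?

Check high-value combinations within 18 kg:
- lemons: weight 14, value 63
- pears+quinces: weight 5+10=15, value 16+33=49
- grapes: weight 14, value 40
- quinces: weight 10, value 33
Best: $63.

$63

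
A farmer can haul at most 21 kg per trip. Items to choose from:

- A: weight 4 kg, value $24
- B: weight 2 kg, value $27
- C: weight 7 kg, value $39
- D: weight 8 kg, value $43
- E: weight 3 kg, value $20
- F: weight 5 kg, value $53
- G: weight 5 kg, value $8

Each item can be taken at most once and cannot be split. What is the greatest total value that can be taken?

$163

This is a 0/1 knapsack; check combinations near the capacity.
- A+B+C+E+F: weight 4+2+7+3+5=21, value 24+27+39+20+53=163
- A+B+D+F: weight 4+2+8+5=19, value 24+27+43+53=147
- A+B+C+F: weight 4+2+7+5=18, value 24+27+39+53=143
- B+D+E+F: weight 2+8+3+5=18, value 27+43+20+53=143
- A+D+E+F: weight 4+8+3+5=20, value 24+43+20+53=140
Best: $163.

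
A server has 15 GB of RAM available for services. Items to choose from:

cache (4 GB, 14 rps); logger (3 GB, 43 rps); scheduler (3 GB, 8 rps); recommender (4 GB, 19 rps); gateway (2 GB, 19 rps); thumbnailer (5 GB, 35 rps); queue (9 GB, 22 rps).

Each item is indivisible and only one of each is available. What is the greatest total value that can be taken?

116 rps

This is a 0/1 knapsack; check combinations near the capacity.
- logger+recommender+gateway+thumbnailer: memory 3+4+2+5=14, value 43+19+19+35=116
- cache+logger+gateway+thumbnailer: memory 4+3+2+5=14, value 14+43+19+35=111
- logger+scheduler+gateway+thumbnailer: memory 3+3+2+5=13, value 43+8+19+35=105
- logger+scheduler+recommender+thumbnailer: memory 3+3+4+5=15, value 43+8+19+35=105
- cache+logger+scheduler+thumbnailer: memory 4+3+3+5=15, value 14+43+8+35=100
Best: 116 rps.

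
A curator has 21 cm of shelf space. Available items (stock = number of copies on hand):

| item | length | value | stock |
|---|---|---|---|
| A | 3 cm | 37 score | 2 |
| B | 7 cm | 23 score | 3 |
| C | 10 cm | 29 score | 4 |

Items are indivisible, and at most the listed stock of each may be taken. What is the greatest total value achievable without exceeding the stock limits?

Best selections within length 21 and stock limits:
- 2×A + 2×B: length 20, value 120
- 2×A + 1×C: length 16, value 103
- 2×A + 1×B: length 13, value 97
- 1×A + 1×B + 1×C: length 20, value 89
Best: 120 score.

120 score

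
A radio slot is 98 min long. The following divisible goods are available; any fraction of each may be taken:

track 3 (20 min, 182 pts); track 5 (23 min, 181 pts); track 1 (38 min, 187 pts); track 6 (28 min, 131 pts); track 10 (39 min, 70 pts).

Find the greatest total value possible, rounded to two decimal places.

Take in order of value per unit:
- track 3 (182/20 per unit): all 20 → value 182, running total 182.00
- track 5 (181/23 per unit): all 23 → value 181, running total 363.00
- track 1 (187/38 per unit): all 38 → value 187, running total 550.00
- track 6 (131/28 per unit): 17 of 28 → value 17×131/28 = 79.5357, running total 629.54
Total 629.54.

629.54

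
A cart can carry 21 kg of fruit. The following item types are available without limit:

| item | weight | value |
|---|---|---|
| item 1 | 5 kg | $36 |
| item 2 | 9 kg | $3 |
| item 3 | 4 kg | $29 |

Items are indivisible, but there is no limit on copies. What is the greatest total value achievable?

Best value-per-unit is item 3 at 29/4; filling with it alone gives 5×29 = 145.
Optimal mix: 1×item 1 + 4×item 3 → weight 21, value 152.

$152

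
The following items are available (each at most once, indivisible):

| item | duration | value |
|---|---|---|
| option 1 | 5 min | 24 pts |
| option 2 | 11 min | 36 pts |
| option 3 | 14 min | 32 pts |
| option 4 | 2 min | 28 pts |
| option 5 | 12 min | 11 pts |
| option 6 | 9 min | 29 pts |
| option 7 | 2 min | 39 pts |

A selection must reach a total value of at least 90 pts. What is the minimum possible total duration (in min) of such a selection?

9

Subsets with value ≥ 90, sorted by total duration:
- option 1+option 4+option 7: duration 9, value 91
- option 4+option 6+option 7: duration 13, value 96
- option 2+option 4+option 7: duration 15, value 103
- option 1+option 6+option 7: duration 16, value 92
Minimum duration: 9 min.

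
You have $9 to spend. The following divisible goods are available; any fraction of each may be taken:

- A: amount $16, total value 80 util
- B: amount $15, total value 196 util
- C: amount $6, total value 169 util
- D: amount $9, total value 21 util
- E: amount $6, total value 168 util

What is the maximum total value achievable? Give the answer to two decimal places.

253.00

Take in order of value per unit:
- C (169/6 per unit): all 6 → value 169, running total 169.00
- E (168/6 per unit): 3 of 6 → value 3×168/6 = 84.0000, running total 253.00
Total 253.00.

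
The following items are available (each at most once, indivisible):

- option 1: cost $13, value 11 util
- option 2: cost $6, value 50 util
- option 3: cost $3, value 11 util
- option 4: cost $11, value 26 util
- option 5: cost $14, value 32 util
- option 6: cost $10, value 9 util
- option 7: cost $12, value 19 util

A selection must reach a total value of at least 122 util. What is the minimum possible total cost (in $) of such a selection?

Subsets with value ≥ 122, sorted by total cost:
- option 2+option 4+option 5+option 7: cost 43, value 127
- option 2+option 3+option 4+option 5+option 6: cost 44, value 128
- option 2+option 3+option 4+option 5+option 7: cost 46, value 138
Minimum cost: 43 $.

43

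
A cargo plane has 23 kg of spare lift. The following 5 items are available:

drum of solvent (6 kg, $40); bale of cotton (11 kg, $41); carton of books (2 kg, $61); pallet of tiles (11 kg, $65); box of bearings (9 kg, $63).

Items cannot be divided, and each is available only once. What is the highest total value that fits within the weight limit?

$189

Check high-value combinations within 23 kg:
- carton of books+pallet of tiles+box of bearings: weight 2+11+9=22, value 61+65+63=189
- drum of solvent+carton of books+pallet of tiles: weight 6+2+11=19, value 40+61+65=166
- bale of cotton+carton of books+box of bearings: weight 11+2+9=22, value 41+61+63=165
Best: $189.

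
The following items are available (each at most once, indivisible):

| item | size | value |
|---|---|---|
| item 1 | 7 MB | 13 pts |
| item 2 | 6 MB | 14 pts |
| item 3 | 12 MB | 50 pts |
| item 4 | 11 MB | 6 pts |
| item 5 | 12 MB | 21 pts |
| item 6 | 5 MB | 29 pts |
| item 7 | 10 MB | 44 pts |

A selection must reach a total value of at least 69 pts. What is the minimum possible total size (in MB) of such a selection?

Subsets with value ≥ 69, sorted by total size:
- item 6+item 7: size 15, value 73
- item 3+item 6: size 17, value 79
- item 2+item 6+item 7: size 21, value 87
Minimum size: 15 MB.

15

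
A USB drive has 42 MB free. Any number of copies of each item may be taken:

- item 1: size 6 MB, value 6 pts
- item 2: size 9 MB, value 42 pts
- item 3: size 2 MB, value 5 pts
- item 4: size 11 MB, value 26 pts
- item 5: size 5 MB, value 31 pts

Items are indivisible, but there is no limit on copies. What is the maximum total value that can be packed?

Best value-per-unit is item 5 at 31/5; filling with it alone gives 8×31 = 248.
Optimal mix: 1×item 3 + 8×item 5 → size 42, value 253.

253 pts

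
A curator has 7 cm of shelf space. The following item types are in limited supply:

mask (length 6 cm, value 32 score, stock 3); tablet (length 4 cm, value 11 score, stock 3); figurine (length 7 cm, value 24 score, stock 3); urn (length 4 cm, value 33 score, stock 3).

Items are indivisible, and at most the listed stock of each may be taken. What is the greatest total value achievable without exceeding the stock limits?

33 score

Best selections within length 7 and stock limits:
- 1×urn: length 4, value 33
- 1×mask: length 6, value 32
- 1×figurine: length 7, value 24
- 1×tablet: length 4, value 11
Best: 33 score.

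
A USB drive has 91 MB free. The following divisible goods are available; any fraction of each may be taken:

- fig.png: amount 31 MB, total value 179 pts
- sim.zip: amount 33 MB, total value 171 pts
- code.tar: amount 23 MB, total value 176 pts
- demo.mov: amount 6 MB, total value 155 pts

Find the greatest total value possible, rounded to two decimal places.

Take in order of value per unit:
- demo.mov (155/6 per unit): all 6 → value 155, running total 155.00
- code.tar (176/23 per unit): all 23 → value 176, running total 331.00
- fig.png (179/31 per unit): all 31 → value 179, running total 510.00
- sim.zip (171/33 per unit): 31 of 33 → value 31×171/33 = 160.6364, running total 670.64
Total 670.64.

670.64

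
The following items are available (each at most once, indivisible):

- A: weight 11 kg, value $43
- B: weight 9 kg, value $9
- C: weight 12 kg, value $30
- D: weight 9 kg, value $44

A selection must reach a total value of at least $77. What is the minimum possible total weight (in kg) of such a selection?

20

Subsets with value ≥ 77, sorted by total weight:
- A+D: weight 20, value 87
- A+B+D: weight 29, value 96
- B+C+D: weight 30, value 83
- A+C+D: weight 32, value 117
Minimum weight: 20 kg.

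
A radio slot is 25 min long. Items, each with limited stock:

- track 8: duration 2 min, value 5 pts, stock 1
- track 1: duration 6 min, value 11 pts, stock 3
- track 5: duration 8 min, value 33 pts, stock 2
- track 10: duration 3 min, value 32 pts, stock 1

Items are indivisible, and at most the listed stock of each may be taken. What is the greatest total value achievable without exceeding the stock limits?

109 pts

Best selections within duration 25 and stock limits:
- 1×track 1 + 2×track 5 + 1×track 10: duration 25, value 109
- 1×track 8 + 2×track 5 + 1×track 10: duration 21, value 103
- 2×track 5 + 1×track 10: duration 19, value 98
- 1×track 8 + 2×track 1 + 1×track 5 + 1×track 10: duration 25, value 92
Best: 109 pts.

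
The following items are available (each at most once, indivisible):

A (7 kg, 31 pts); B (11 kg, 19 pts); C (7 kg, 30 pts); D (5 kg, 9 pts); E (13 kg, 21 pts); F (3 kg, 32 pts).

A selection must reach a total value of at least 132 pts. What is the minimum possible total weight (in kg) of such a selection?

Subsets with value ≥ 132, sorted by total weight:
- A+B+C+E+F: weight 41, value 133
- A+B+C+D+E+F: weight 46, value 142
Minimum weight: 41 kg.

41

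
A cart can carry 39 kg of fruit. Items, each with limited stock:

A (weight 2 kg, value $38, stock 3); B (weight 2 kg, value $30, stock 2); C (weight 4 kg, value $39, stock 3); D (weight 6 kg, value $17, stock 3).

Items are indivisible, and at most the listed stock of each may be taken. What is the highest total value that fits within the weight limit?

$325

Top feasible selections:
- 3×A + 2×B + 3×C + 2×D: weight 34, value 325
- 3×A + 1×B + 3×C + 3×D: weight 38, value 312
- 3×A + 2×B + 3×C + 1×D: weight 28, value 308
Best: $325.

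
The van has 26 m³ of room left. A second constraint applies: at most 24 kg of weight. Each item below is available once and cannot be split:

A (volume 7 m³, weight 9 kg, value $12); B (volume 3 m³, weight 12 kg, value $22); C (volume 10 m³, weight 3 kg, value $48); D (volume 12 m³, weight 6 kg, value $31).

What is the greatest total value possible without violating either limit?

$101

Feasible sets respecting both limits:
- B+C+D: volume 25, weight 21, value 101
- A+B+C: volume 20, weight 24, value 82
- C+D: volume 22, weight 9, value 79
- B+C: volume 13, weight 15, value 70
Best: $101.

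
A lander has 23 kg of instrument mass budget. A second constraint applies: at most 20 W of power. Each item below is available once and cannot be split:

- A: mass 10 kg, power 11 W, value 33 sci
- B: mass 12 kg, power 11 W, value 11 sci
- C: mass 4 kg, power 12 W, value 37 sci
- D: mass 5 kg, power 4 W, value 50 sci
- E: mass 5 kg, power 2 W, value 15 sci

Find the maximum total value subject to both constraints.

Feasible sets respecting both limits:
- C+D+E: mass 14, power 18, value 102
- A+D+E: mass 20, power 17, value 98
- C+D: mass 9, power 16, value 87
- A+D: mass 15, power 15, value 83
Best: 102 sci.

102 sci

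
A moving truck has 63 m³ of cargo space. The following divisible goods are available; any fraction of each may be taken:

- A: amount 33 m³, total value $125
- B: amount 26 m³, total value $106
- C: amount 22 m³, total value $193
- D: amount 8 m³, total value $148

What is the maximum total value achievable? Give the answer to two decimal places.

473.52

Take in order of value per unit:
- D (148/8 per unit): all 8 → value 148, running total 148.00
- C (193/22 per unit): all 22 → value 193, running total 341.00
- B (106/26 per unit): all 26 → value 106, running total 447.00
- A (125/33 per unit): 7 of 33 → value 7×125/33 = 26.5152, running total 473.52
Total 473.52.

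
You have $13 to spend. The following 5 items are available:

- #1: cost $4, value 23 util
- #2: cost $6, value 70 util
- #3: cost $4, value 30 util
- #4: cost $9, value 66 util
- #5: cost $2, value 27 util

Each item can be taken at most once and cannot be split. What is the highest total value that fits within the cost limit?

127 util

Check high-value combinations within $13:
- #2+#3+#5: cost 6+4+2=12, value 70+30+27=127
- #1+#2+#5: cost 4+6+2=12, value 23+70+27=120
- #2+#3: cost 6+4=10, value 70+30=100
- #2+#5: cost 6+2=8, value 70+27=97
Best: 127 util.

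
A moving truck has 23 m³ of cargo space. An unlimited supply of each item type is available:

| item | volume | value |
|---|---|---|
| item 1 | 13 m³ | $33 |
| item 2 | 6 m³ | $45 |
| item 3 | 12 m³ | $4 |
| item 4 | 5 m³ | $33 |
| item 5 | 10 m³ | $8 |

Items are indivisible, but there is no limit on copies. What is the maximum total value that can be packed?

$168

Best value-per-unit is item 2 at 45/6; filling with it alone gives 3×45 = 135.
Optimal mix: 3×item 2 + 1×item 4 → volume 23, value 168.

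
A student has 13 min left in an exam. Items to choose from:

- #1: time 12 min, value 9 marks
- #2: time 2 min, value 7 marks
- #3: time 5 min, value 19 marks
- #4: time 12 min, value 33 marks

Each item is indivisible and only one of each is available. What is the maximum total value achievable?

Check high-value combinations within 13 min:
- #4: time 12, value 33
- #2+#3: time 2+5=7, value 7+19=26
- #3: time 5, value 19
- #1: time 12, value 9
- #2: time 2, value 7
Best: 33 marks.

33 marks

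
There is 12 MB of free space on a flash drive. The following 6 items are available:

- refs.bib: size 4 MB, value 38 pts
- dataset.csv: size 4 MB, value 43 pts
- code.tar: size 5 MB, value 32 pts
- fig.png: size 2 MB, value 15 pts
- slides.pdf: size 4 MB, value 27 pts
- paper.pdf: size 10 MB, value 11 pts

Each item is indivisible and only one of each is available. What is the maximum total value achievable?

Check high-value combinations within 12 MB:
- refs.bib+dataset.csv+slides.pdf: size 4+4+4=12, value 38+43+27=108
- refs.bib+dataset.csv+fig.png: size 4+4+2=10, value 38+43+15=96
- dataset.csv+code.tar+fig.png: size 4+5+2=11, value 43+32+15=90
- dataset.csv+fig.png+slides.pdf: size 4+2+4=10, value 43+15+27=85
- refs.bib+code.tar+fig.png: size 4+5+2=11, value 38+32+15=85
Best: 108 pts.

108 pts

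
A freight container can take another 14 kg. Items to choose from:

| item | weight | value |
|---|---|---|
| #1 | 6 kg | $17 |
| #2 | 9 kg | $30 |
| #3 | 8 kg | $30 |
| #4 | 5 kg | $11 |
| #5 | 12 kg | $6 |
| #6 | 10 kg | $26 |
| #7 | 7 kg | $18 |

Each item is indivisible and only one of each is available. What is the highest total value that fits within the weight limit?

$47

Check high-value combinations within 14 kg:
- #1+#3: weight 6+8=14, value 17+30=47
- #3+#4: weight 8+5=13, value 30+11=41
- #2+#4: weight 9+5=14, value 30+11=41
Best: $47.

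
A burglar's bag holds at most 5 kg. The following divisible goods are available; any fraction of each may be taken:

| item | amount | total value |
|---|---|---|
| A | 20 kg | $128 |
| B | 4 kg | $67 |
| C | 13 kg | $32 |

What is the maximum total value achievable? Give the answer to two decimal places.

Take in order of value per unit:
- B (67/4 per unit): all 4 → value 67, running total 67.00
- A (128/20 per unit): 1 of 20 → value 1×128/20 = 6.4000, running total 73.40
Total 73.40.

73.40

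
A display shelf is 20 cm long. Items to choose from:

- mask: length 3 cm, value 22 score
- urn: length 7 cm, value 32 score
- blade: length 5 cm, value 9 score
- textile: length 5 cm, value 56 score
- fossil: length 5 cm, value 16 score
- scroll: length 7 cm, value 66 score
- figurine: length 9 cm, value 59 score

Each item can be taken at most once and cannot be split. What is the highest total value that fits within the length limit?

160 score

Check high-value combinations within 20 cm:
- mask+textile+fossil+scroll: length 3+5+5+7=20, value 22+56+16+66=160
- urn+textile+scroll: length 7+5+7=19, value 32+56+66=154
- mask+blade+textile+scroll: length 3+5+5+7=20, value 22+9+56+66=153
Best: 160 score.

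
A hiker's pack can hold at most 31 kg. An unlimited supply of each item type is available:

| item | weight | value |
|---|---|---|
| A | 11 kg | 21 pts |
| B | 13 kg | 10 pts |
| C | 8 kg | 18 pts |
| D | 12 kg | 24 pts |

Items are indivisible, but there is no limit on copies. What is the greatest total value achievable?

Best value-per-unit is C at 18/8; filling with it alone gives 3×18 = 54.
Optimal mix: 1×A + 1×C + 1×D → weight 31, value 63.

63 pts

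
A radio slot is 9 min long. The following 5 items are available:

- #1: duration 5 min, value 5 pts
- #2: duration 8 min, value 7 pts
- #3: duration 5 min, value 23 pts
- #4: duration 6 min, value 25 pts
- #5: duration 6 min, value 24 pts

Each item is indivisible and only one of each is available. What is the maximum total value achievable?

25 pts

This is a 0/1 knapsack; check combinations near the capacity.
- #4: duration 6, value 25
- #5: duration 6, value 24
- #3: duration 5, value 23
- #2: duration 8, value 7
- #1: duration 5, value 5
Best: 25 pts.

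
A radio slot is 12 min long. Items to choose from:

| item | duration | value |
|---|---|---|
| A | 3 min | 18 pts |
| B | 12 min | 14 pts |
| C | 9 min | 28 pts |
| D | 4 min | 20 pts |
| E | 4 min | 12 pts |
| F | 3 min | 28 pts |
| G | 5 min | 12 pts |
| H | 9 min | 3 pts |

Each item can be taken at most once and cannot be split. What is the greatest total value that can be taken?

66 pts

This is a 0/1 knapsack; check combinations near the capacity.
- A+D+F: duration 3+4+3=10, value 18+20+28=66
- D+E+F: duration 4+4+3=11, value 20+12+28=60
- D+F+G: duration 4+3+5=12, value 20+28+12=60
- A+E+F: duration 3+4+3=10, value 18+12+28=58
Best: 66 pts.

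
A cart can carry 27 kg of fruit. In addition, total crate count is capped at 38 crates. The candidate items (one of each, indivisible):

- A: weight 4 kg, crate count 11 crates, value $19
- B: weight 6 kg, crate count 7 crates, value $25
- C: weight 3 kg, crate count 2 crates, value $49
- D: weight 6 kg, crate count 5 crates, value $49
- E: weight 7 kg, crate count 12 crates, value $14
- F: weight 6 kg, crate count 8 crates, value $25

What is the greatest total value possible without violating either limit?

$167

Feasible sets respecting both limits:
- A+B+C+D+F: weight 25, crate count 33, value 167
- A+B+C+D+E: weight 26, crate count 37, value 156
- A+C+D+E+F: weight 26, crate count 38, value 156
Best: $167.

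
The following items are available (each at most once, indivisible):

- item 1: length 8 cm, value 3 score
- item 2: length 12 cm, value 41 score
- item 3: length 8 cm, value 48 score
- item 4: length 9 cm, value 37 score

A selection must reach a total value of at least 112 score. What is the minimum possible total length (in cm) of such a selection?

Subsets with value ≥ 112, sorted by total length:
- item 2+item 3+item 4: length 29, value 126
- item 1+item 2+item 3+item 4: length 37, value 129
Minimum length: 29 cm.

29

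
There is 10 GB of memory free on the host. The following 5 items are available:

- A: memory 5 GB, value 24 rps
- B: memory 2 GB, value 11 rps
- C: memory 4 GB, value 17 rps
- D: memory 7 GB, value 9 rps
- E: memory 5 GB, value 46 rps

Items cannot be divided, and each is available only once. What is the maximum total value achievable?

70 rps

Check high-value combinations within 10 GB:
- A+E: memory 5+5=10, value 24+46=70
- C+E: memory 4+5=9, value 17+46=63
- B+E: memory 2+5=7, value 11+46=57
Best: 70 rps.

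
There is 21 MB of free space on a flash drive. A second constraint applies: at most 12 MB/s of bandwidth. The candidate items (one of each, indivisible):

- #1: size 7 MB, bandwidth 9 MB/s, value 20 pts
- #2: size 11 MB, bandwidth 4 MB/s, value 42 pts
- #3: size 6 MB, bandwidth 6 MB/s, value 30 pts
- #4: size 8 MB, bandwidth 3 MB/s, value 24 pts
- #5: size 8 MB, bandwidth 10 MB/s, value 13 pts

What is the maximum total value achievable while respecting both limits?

Feasible sets respecting both limits:
- #2+#3: size 17, bandwidth 10, value 72
- #2+#4: size 19, bandwidth 7, value 66
- #3+#4: size 14, bandwidth 9, value 54
Best: 72 pts.

72 pts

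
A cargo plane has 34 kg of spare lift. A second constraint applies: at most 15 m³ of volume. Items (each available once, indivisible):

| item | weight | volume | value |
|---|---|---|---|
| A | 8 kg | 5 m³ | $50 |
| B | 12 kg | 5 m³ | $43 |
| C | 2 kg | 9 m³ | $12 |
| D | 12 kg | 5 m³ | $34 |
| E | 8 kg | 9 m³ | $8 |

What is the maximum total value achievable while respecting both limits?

Feasible sets respecting both limits:
- A+B+D: weight 32, volume 15, value 127
- A+B: weight 20, volume 10, value 93
- A+D: weight 20, volume 10, value 84
Best: $127.

$127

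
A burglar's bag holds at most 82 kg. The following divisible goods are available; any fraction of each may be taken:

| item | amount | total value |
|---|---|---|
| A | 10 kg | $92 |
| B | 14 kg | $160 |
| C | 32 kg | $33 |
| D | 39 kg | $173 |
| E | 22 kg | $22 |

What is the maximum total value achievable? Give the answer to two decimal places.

444.59

Take in order of value per unit:
- B (160/14 per unit): all 14 → value 160, running total 160.00
- A (92/10 per unit): all 10 → value 92, running total 252.00
- D (173/39 per unit): all 39 → value 173, running total 425.00
- C (33/32 per unit): 19 of 32 → value 19×33/32 = 19.5938, running total 444.59
Total 444.59.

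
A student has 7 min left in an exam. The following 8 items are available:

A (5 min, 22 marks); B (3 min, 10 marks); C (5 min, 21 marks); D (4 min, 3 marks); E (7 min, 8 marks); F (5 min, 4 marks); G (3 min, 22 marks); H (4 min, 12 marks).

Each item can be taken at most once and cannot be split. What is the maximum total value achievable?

Check high-value combinations within 7 min:
- G+H: time 3+4=7, value 22+12=34
- B+G: time 3+3=6, value 10+22=32
- D+G: time 4+3=7, value 3+22=25
Best: 34 marks.

34 marks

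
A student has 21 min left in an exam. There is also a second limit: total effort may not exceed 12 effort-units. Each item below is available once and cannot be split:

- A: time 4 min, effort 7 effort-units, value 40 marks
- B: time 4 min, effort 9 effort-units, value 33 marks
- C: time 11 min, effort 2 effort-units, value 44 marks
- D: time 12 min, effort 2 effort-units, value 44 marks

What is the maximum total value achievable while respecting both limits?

Feasible sets respecting both limits:
- A+C: time 15, effort 9, value 84
- A+D: time 16, effort 9, value 84
- B+C: time 15, effort 11, value 77
Best: 84 marks.

84 marks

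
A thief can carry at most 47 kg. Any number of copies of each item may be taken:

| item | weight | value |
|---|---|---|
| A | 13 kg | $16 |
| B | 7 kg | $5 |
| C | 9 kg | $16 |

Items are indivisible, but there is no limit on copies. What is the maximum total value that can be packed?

$80

Best value-per-unit is C at 16/9, and filling with it alone uses weight 5×9=45. No mix of the others beats 5×16 = 80.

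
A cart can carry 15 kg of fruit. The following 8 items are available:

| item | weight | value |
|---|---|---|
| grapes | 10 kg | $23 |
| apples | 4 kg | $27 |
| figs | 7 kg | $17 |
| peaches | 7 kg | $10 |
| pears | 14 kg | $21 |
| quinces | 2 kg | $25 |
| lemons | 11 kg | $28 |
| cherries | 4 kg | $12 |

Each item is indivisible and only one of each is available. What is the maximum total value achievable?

$69

Check high-value combinations within 15 kg:
- apples+figs+quinces: weight 4+7+2=13, value 27+17+25=69
- apples+quinces+cherries: weight 4+2+4=10, value 27+25+12=64
- apples+peaches+quinces: weight 4+7+2=13, value 27+10+25=62
- apples+figs+cherries: weight 4+7+4=15, value 27+17+12=56
- apples+lemons: weight 4+11=15, value 27+28=55
Best: $69.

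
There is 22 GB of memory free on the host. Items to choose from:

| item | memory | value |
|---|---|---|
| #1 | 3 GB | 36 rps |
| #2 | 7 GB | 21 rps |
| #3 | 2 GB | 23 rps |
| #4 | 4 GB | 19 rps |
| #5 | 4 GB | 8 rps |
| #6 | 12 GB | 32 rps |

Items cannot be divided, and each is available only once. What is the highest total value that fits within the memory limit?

This is a 0/1 knapsack; check combinations near the capacity.
- #1+#3+#4+#6: memory 3+2+4+12=21, value 36+23+19+32=110
- #1+#2+#3+#4+#5: memory 3+7+2+4+4=20, value 36+21+23+19+8=107
- #1+#2+#3+#4: memory 3+7+2+4=16, value 36+21+23+19=99
- #1+#3+#5+#6: memory 3+2+4+12=21, value 36+23+8+32=99
- #1+#3+#6: memory 3+2+12=17, value 36+23+32=91
Best: 110 rps.

110 rps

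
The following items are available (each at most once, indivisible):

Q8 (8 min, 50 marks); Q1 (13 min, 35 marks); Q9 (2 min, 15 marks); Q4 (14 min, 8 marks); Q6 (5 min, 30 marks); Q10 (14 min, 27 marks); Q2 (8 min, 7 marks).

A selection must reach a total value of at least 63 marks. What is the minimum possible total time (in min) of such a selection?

10

Subsets with value ≥ 63, sorted by total time:
- Q8+Q9: time 10, value 65
- Q8+Q6: time 13, value 80
Minimum time: 10 min.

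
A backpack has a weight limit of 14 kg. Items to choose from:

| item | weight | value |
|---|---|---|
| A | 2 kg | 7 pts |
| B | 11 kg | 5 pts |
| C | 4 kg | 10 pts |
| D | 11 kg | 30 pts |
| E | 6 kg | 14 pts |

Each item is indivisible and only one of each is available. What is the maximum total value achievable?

Check high-value combinations within 14 kg:
- A+D: weight 2+11=13, value 7+30=37
- A+C+E: weight 2+4+6=12, value 7+10+14=31
- D: weight 11, value 30
- C+E: weight 4+6=10, value 10+14=24
Best: 37 pts.

37 pts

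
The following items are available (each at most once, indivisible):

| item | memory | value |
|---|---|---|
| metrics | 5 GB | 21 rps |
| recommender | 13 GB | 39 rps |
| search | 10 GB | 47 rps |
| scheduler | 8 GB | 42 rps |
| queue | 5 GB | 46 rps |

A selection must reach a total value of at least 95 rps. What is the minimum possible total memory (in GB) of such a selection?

Subsets with value ≥ 95, sorted by total memory:
- metrics+scheduler+queue: memory 18, value 109
- metrics+search+queue: memory 20, value 114
Minimum memory: 18 GB.

18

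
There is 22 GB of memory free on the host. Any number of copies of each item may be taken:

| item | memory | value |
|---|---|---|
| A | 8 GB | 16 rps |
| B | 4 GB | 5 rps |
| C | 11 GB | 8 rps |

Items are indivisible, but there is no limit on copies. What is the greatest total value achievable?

37 rps

Best value-per-unit is A at 16/8; filling with it alone gives 2×16 = 32.
Optimal mix: 2×A + 1×B → memory 20, value 37.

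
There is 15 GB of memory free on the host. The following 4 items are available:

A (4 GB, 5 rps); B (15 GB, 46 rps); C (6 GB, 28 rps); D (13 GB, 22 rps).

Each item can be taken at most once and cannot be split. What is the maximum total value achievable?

Check high-value combinations within 15 GB:
- B: memory 15, value 46
- A+C: memory 4+6=10, value 5+28=33
- C: memory 6, value 28
Best: 46 rps.

46 rps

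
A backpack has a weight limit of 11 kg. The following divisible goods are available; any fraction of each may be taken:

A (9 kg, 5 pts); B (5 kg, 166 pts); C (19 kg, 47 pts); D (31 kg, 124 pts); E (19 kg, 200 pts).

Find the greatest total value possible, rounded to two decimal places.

229.16

Take in order of value per unit:
- B (166/5 per unit): all 5 → value 166, running total 166.00
- E (200/19 per unit): 6 of 19 → value 6×200/19 = 63.1579, running total 229.16
Total 229.16.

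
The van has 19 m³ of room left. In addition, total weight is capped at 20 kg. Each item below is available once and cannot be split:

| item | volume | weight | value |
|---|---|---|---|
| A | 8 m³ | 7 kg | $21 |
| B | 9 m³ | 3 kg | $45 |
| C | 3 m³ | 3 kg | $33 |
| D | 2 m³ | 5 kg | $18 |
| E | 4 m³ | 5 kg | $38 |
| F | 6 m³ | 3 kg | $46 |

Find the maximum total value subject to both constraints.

Feasible sets respecting both limits:
- C+D+E+F: volume 15, weight 16, value 135
- B+C+D+E: volume 18, weight 16, value 134
- B+E+F: volume 19, weight 11, value 129
Best: $135.

$135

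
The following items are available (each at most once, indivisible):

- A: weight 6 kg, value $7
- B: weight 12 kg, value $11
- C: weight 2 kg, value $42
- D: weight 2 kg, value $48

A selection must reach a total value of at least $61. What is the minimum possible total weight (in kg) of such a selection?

4

Subsets with value ≥ 61, sorted by total weight:
- C+D: weight 4, value 90
- A+C+D: weight 10, value 97
- B+C+D: weight 16, value 101
- A+B+D: weight 20, value 66
Minimum weight: 4 kg.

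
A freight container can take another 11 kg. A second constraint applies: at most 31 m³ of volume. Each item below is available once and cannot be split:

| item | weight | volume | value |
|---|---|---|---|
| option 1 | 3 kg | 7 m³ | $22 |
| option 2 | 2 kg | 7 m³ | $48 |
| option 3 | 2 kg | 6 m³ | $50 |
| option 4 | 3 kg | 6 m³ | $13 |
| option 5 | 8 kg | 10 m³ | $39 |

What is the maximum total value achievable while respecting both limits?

Feasible sets respecting both limits:
- option 1+option 2+option 3+option 4: weight 10, volume 26, value 133
- option 1+option 2+option 3: weight 7, volume 20, value 120
- option 2+option 3+option 4: weight 7, volume 19, value 111
- option 2+option 3: weight 4, volume 13, value 98
Best: $133.

$133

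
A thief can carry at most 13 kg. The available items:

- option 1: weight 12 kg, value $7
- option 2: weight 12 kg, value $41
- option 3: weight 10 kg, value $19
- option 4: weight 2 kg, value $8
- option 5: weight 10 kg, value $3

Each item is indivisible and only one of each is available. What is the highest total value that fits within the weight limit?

$41

This is a 0/1 knapsack; check combinations near the capacity.
- option 2: weight 12, value 41
- option 3+option 4: weight 10+2=12, value 19+8=27
- option 3: weight 10, value 19
Best: $41.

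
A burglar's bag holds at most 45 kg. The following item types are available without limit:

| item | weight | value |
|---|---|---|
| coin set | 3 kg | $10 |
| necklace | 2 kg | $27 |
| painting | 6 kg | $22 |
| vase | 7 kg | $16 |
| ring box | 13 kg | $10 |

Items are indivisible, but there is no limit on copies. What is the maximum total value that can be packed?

$594

Best value-per-unit is necklace at 27/2, and filling with it alone uses weight 22×2=44. No mix of the others beats 22×27 = 594.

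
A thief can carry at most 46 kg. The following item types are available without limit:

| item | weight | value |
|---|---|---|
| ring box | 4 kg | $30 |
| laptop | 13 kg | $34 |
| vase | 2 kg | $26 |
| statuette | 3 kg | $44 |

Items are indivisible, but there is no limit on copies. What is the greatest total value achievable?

$668

Best value-per-unit is statuette at 44/3; filling with it alone gives 15×44 = 660.
Optimal mix: 2×vase + 14×statuette → weight 46, value 668.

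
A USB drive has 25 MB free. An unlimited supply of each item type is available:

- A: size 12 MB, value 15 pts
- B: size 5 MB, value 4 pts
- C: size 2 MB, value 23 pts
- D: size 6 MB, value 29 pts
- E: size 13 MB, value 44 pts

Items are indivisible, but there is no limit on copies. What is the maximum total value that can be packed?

276 pts

Best value-per-unit is C at 23/2, and filling with it alone uses size 12×2=24. No mix of the others beats 12×23 = 276.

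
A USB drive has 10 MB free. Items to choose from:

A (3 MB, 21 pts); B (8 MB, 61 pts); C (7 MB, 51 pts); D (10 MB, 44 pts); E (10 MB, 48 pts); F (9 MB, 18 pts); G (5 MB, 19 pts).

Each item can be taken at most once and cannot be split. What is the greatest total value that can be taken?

72 pts

Check high-value combinations within 10 MB:
- A+C: size 3+7=10, value 21+51=72
- B: size 8, value 61
- C: size 7, value 51
Best: 72 pts.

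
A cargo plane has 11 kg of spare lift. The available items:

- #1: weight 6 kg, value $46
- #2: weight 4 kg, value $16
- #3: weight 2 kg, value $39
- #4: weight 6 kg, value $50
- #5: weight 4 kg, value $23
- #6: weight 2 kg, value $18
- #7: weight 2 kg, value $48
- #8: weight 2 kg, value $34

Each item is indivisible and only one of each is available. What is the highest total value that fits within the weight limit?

Check high-value combinations within 11 kg:
- #3+#5+#7+#8: weight 2+4+2+2=10, value 39+23+48+34=144
- #3+#6+#7+#8: weight 2+2+2+2=8, value 39+18+48+34=139
- #3+#4+#7: weight 2+6+2=10, value 39+50+48=137
- #2+#3+#7+#8: weight 4+2+2+2=10, value 16+39+48+34=137
- #1+#3+#7: weight 6+2+2=10, value 46+39+48=133
Best: $144.

$144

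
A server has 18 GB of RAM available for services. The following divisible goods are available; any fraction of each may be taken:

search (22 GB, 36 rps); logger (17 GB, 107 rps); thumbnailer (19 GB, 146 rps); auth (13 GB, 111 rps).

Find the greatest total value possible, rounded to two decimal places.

149.42

Take in order of value per unit:
- auth (111/13 per unit): all 13 → value 111, running total 111.00
- thumbnailer (146/19 per unit): 5 of 19 → value 5×146/19 = 38.4211, running total 149.42
Total 149.42.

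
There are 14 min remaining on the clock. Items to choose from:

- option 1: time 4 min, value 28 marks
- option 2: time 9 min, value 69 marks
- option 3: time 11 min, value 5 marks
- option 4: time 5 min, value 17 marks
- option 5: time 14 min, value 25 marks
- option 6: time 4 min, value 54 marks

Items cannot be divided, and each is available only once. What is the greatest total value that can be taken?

Check high-value combinations within 14 min:
- option 2+option 6: time 9+4=13, value 69+54=123
- option 1+option 4+option 6: time 4+5+4=13, value 28+17+54=99
- option 1+option 2: time 4+9=13, value 28+69=97
- option 2+option 4: time 9+5=14, value 69+17=86
- option 1+option 6: time 4+4=8, value 28+54=82
Best: 123 marks.

123 marks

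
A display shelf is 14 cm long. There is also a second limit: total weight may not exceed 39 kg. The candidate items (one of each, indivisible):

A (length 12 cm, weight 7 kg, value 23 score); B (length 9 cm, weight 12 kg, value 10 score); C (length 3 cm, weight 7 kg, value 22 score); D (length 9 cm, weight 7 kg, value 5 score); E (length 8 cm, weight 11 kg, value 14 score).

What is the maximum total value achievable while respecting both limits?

Feasible sets respecting both limits:
- C+E: length 11, weight 18, value 36
- B+C: length 12, weight 19, value 32
- C+D: length 12, weight 14, value 27
- A: length 12, weight 7, value 23
Best: 36 score.

36 score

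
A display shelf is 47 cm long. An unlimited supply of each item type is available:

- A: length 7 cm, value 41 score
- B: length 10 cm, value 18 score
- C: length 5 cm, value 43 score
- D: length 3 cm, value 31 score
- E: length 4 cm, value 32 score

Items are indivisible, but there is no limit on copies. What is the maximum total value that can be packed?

Best value-per-unit is D at 31/3; filling with it alone gives 15×31 = 465.
Optimal mix: 1×C + 14×D → length 47, value 477.

477 score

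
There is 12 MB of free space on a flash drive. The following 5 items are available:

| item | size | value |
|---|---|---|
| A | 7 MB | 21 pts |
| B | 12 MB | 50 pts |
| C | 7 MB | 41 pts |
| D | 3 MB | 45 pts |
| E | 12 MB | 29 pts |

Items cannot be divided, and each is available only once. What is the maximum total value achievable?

This is a 0/1 knapsack; check combinations near the capacity.
- C+D: size 7+3=10, value 41+45=86
- A+D: size 7+3=10, value 21+45=66
- B: size 12, value 50
Best: 86 pts.

86 pts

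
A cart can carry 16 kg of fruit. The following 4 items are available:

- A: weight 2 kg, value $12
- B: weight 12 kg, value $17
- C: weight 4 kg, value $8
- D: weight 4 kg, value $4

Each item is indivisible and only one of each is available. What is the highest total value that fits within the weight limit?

$29

Check high-value combinations within 16 kg:
- A+B: weight 2+12=14, value 12+17=29
- B+C: weight 12+4=16, value 17+8=25
- A+C+D: weight 2+4+4=10, value 12+8+4=24
- B+D: weight 12+4=16, value 17+4=21
Best: $29.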